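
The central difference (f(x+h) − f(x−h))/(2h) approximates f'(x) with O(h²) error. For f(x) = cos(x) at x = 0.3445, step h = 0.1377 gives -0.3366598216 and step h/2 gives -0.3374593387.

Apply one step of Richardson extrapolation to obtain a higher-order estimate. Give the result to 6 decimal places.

Method order is 2; weight 2^2 = 4.
Top: 4(-0.3374593387) − (-0.3366598216) = -1.0131775332
R = (-1.0131775332)/3 = -0.3377258444
Shift from A(h/2): −0.0002665057.

-0.337726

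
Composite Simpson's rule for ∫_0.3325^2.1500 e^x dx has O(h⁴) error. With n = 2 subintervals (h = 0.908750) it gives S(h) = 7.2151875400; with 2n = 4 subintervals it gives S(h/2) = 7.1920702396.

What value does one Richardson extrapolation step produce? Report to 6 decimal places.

r = 4, so 2^r = 16.
16*7.1920702396 − 7.2151875400 = 107.8579362936
Denominator 16 − 1 = 15.
R = 107.8579362936/15 = 7.1905290862

7.190529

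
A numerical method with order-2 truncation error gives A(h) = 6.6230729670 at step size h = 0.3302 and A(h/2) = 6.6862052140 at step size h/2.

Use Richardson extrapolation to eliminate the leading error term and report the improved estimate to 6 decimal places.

6.707249

The method has order 2: 2^2 = 4.
4 × 6.6862052140 = 26.7448208560; 26.7448208560 − 6.6230729670 = 20.1217478890
(4 × 6.6862052140 − 6.6230729670)/(4 − 1) = 6.7072492963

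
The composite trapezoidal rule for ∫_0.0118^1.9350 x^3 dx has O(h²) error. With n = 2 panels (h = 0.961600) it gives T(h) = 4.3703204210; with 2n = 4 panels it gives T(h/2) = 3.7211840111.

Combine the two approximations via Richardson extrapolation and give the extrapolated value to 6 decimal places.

Order 2 gives 2^r = 4 and 2^r − 1 = 3.
Numerator 4 × A(h/2) − A(h) = 4 × 3.7211840111 − 4.3703204210 = 10.5144156234
R = 10.5144156234/3 = 3.5048052078

3.504805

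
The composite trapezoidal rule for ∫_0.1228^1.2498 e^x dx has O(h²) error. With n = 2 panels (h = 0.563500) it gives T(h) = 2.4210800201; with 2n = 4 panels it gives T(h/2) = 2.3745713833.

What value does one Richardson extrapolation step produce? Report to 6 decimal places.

2.359069

r = 2: numerator weight 4, denominator 3.
4×2.3745713833 = 9.4982855332; 9.4982855332 − 2.4210800201 = 7.0772055131
(4×2.3745713833 − 2.4210800201)/(4 − 1) = 2.3590685044
Correction |R − A(h/2)| = 1.550e-02; gap |A(h/2) − A(h)| = 4.651e-02.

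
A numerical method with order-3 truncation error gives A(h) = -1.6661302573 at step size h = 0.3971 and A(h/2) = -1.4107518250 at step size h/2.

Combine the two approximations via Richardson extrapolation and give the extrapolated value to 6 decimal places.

Method order is 3; weight 2^3 = 8.
8×(-1.4107518250) = -11.2860146000; (-11.2860146000) − (-1.6661302573) = -9.6198843427
R = (-9.6198843427)/7 = -1.3742691918
Shift from A(h/2): +0.0364826332.

-1.374269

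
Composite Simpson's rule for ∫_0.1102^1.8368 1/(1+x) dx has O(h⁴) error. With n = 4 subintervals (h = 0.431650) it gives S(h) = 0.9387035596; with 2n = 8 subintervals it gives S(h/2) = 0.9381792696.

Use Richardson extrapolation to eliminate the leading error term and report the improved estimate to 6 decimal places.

0.938144

Order 4 gives 2^r = 16 and 2^r − 1 = 15.
16·0.9381792696 = 15.0108683136; 15.0108683136 − 0.9387035596 = 14.0721647540
Denominator 16 − 1 = 15.
So the Richardson estimate is 0.9381443169.
Shift from A(h/2): −0.0000349527.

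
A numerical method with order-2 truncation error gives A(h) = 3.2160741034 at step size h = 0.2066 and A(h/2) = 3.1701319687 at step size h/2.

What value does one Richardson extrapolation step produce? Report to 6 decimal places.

Leading term ∝ h^2; use weight 4 = 2^2.
A(h/2) − A(h) = 3.1701319687 − 3.2160741034 = -0.0459421347
Divide by 2^2 − 1 = 3: (-0.0459421347)/3 = -0.0153140449
R = 3.1701319687 − 0.0153140449 = 3.1548179238
Gap between inputs: 4.594e-02; correction applied: −0.0153140449.

3.154818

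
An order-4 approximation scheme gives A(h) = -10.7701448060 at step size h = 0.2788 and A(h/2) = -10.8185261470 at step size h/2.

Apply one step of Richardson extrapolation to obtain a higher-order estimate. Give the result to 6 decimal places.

r = 4: numerator weight 16, denominator 15.
A(h/2) − A(h) = -10.8185261470 − (-10.7701448060) = -0.0483813410
Divide by 2^4 − 1 = 15: (-0.0483813410)/15 = -0.0032254227
R = A(h/2) + (A(h/2) − A(h))/15 = -10.8185261470 − 0.0032254227 = -10.8217515697
Correction |R − A(h/2)| = 3.225e-03; gap |A(h/2) − A(h)| = 4.838e-02.

-10.821752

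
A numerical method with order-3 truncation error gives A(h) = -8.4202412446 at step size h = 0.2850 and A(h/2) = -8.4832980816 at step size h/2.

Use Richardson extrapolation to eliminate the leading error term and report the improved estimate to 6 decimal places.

-8.492306

Order 3 gives 2^r = 8 and 2^r − 1 = 7.
8*(-8.4832980816) = -67.8663846528; subtract (-8.4202412446) → -59.4461434082
(8*(-8.4832980816) − (-8.4202412446))/(8 − 1) = -8.4923062012
Shift from A(h/2): −0.0090081196.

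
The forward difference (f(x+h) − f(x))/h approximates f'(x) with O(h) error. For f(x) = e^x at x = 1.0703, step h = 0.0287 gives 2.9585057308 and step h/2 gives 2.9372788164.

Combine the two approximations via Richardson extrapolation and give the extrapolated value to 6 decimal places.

With r = 1 the leading error scales as h^1, so the weight is 2^1 = 2.
Weighted: 5.8745576328 − 2.9585057308 = 2.9160519020
Denominator 2 − 1 = 1.
Result: 2.9160519020

2.916052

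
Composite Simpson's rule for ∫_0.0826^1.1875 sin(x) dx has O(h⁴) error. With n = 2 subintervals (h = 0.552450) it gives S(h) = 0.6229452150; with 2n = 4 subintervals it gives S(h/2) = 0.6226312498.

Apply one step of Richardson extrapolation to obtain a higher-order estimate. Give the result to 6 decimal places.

r = 4, so 2^r = 16.
16 × 0.6226312498 = 9.9620999968; 9.9620999968 − 0.6229452150 = 9.3391547818
Divide by 2^4 − 1 = 15.
R = 9.3391547818/15 = 0.6226103188

0.622610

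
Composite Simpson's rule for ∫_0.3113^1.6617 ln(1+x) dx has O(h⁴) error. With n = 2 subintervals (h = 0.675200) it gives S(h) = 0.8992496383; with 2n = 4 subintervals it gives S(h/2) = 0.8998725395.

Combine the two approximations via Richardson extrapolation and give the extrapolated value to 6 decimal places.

r = 4: numerator weight 16, denominator 15.
A(h/2) − A(h) = 0.8998725395 − 0.8992496383 = 0.0006229012
Correction (A(h/2) − A(h))/(16 − 1) = 0.0006229012/15 = 0.0000415267
R = 0.8998725395 + 0.0000415267 = 0.8999140662
Gap between inputs: 6.229e-04; correction applied: +0.0000415267.

0.899914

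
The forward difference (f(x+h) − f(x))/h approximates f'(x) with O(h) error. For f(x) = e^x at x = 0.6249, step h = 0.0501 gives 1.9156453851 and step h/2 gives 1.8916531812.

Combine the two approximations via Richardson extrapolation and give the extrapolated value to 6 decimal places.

The method has order 1: 2^1 = 2.
Numerator 2*A(h/2) − A(h) = 2*1.8916531812 − 1.9156453851 = 1.8676609773
Denominator 2 − 1 = 1.
So the Richardson estimate is 1.8676609773.

1.867661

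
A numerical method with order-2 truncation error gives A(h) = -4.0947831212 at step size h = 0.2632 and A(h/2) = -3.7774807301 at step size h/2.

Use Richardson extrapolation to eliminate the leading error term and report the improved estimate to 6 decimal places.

-3.671713

Order 2 gives 2^r = 4 and 2^r − 1 = 3.
4×(-3.7774807301) − (-4.0947831212) = -11.0151397992
(-11.0151397992) ÷ 3 = -3.6717132664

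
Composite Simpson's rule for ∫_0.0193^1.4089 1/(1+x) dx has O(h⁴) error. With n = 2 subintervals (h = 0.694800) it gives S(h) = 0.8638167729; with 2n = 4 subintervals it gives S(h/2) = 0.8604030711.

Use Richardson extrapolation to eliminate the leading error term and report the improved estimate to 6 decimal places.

Order 4 gives 2^r = 16 and 2^r − 1 = 15.
Weighted: 13.7664491376 − 0.8638167729 = 12.9026323647
12.9026323647 ÷ 15 = 0.8601754910

0.860175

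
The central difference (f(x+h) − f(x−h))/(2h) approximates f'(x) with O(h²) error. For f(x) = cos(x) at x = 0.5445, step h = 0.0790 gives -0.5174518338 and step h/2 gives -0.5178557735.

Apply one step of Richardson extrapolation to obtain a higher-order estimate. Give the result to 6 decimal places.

-0.517990

Method order is 2; weight 2^2 = 4.
2^2*A(h/2) = -2.0714230940; minus A(h) gives -1.5539712602.
Denominator 4 − 1 = 3.
So the Richardson estimate is -0.5179904201.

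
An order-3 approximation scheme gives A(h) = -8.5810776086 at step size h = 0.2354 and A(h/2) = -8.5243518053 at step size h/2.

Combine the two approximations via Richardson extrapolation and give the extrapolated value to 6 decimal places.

r = 3, so 2^r = 8.
2^3·A(h/2) = -68.1948144424; minus A(h) gives -59.6137368338.
Denominator 8 − 1 = 7.
R = (-59.6137368338)/7 = -8.5162481191

-8.516248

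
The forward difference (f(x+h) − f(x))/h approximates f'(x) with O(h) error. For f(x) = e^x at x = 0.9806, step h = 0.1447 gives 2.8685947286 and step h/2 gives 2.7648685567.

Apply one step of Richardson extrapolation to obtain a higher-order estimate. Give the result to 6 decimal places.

Order 1 gives 2^r = 2 and 2^r − 1 = 1.
Weighted: 5.5297371134 − 2.8685947286 = 2.6611423848
(2×2.7648685567 − 2.8685947286)/(2 − 1) = 2.6611423848
Correction |R − A(h/2)| = 1.037e-01; gap |A(h/2) − A(h)| = 1.037e-01.

2.661142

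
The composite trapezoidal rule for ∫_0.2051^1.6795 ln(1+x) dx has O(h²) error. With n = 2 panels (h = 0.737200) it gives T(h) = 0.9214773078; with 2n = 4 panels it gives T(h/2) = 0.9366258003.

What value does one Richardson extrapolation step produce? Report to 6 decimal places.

0.941675

The method has order 2: 2^2 = 4.
A(h/2) − A(h) = 0.9366258003 − 0.9214773078 = 0.0151484925
Correction (A(h/2) − A(h))/(4 − 1) = 0.0151484925/3 = 0.0050494975
R = 0.9366258003 + 0.0050494975 = 0.9416752978
Correction |R − A(h/2)| = 5.049e-03; gap |A(h/2) − A(h)| = 1.515e-02.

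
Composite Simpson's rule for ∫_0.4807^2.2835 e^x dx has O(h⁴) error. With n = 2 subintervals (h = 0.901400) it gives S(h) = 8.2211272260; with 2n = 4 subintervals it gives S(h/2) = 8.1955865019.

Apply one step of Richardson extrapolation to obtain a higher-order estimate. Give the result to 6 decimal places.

Method order is 4; weight 2^4 = 16.
Top: 16(8.1955865019) − (8.2211272260) = 122.9082568044
(16×8.1955865019 − 8.2211272260)/(16 − 1) = 8.1938837870
Correction |R − A(h/2)| = 1.703e-03; gap |A(h/2) − A(h)| = 2.554e-02.

8.193884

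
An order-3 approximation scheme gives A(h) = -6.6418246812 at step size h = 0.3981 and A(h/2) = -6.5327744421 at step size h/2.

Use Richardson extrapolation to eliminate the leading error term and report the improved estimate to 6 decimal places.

-6.517196

Leading term ∝ h^3; use weight 8 = 2^3.
8·(-6.5327744421) = -52.2621955368; subtract (-6.6418246812) → -45.6203708556
Extrapolated: (-45.6203708556) / 7 = -6.5171958365
Shift from A(h/2): +0.0155786056.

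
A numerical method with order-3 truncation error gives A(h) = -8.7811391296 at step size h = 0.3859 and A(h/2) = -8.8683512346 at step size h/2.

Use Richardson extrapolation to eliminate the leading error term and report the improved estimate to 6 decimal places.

r = 3: numerator weight 8, denominator 7.
Top: 8(-8.8683512346) − (-8.7811391296) = -62.1656707472
Extrapolated: (-62.1656707472) / 7 = -8.8808101067

-8.880810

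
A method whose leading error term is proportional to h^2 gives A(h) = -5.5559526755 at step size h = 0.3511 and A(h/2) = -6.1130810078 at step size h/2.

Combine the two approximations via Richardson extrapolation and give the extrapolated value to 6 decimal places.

-6.298790

r = 2: numerator weight 4, denominator 3.
4×(-6.1130810078) − (-5.5559526755) = -18.8963713557
(-18.8963713557) ÷ 3 = -6.2987904519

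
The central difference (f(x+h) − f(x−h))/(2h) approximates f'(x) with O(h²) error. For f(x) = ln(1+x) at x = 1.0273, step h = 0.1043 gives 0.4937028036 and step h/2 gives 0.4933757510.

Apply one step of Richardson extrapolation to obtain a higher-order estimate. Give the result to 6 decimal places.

0.493267

The method has order 2: 2^2 = 4.
2^2 × A(h/2) = 1.9735030040; minus A(h) gives 1.4798002004.
Divide by 2^2 − 1 = 3.
(4 × 0.4933757510 − 0.4937028036)/(4 − 1) = 0.4932667335
Correction |R − A(h/2)| = 1.090e-04; gap |A(h/2) − A(h)| = 3.271e-04.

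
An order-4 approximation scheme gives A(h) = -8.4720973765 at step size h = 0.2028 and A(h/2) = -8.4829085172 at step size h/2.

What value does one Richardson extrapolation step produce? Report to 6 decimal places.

Order 4 gives 2^r = 16 and 2^r − 1 = 15.
16·(-8.4829085172) = -135.7265362752; (-135.7265362752) − (-8.4720973765) = -127.2544388987
R = (-127.2544388987)/15 = -8.4836292599
Correction |R − A(h/2)| = 7.207e-04; gap |A(h/2) − A(h)| = 1.081e-02.

-8.483629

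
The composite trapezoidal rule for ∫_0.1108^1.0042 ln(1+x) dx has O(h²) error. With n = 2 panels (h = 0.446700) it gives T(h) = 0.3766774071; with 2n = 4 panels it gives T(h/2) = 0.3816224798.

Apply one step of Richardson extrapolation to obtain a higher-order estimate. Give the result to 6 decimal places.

Leading term ∝ h^2; use weight 4 = 2^2.
Numerator 4·A(h/2) − A(h) = 4·0.3816224798 − 0.3766774071 = 1.1498125121
Divide by 2^2 − 1 = 3.
Extrapolated: 1.1498125121 / 3 = 0.3832708374

0.383271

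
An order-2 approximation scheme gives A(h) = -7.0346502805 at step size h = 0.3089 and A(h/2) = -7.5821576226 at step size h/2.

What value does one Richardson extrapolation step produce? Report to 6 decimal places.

Error is O(h^2); halving h shrinks it by 2^2 = 4.
Weighted: (-30.3286304904) − (-7.0346502805) = -23.2939802099
R = (-23.2939802099)/3 = -7.7646600700
Correction |R − A(h/2)| = 1.825e-01; gap |A(h/2) − A(h)| = 5.475e-01.

-7.764660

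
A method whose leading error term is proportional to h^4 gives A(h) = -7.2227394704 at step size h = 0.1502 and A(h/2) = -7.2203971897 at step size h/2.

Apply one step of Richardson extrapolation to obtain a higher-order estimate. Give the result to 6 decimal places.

The method has order 4: 2^4 = 16.
16 × (-7.2203971897) = -115.5263550352; (-115.5263550352) − (-7.2227394704) = -108.3036155648
Divide by 2^4 − 1 = 15.
So the Richardson estimate is -7.2202410377.
Shift from A(h/2): +0.0001561520.

-7.220241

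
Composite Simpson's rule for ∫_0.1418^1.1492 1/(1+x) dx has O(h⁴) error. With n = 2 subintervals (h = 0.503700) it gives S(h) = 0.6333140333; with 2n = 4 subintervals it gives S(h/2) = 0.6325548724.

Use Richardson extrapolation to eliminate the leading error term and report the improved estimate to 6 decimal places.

r = 4: numerator weight 16, denominator 15.
16 × 0.6325548724 = 10.1208779584; 10.1208779584 − 0.6333140333 = 9.4875639251
Denominator 16 − 1 = 15.
Extrapolated: 9.4875639251 / 15 = 0.6325042617

0.632504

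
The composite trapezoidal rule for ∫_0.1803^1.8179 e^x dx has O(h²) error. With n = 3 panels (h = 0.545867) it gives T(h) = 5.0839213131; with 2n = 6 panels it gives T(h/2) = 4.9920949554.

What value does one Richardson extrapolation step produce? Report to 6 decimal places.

r = 2: numerator weight 4, denominator 3.
Weighted: 19.9683798216 − 5.0839213131 = 14.8844585085
Extrapolated: 14.8844585085 / 3 = 4.9614861695

4.961486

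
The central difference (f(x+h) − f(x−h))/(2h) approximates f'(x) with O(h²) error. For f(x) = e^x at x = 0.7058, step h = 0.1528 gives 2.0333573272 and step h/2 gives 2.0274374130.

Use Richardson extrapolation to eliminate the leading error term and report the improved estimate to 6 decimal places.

r = 2, so 2^r = 4.
2^2 × A(h/2) = 8.1097496520; minus A(h) gives 6.0763923248.
Divide by 2^2 − 1 = 3.
So the Richardson estimate is 2.0254641083.

2.025464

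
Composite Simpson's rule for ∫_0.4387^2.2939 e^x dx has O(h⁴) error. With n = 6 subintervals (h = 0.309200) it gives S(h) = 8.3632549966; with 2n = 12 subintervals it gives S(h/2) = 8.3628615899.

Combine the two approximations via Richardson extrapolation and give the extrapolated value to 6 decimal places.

8.362835

r = 4: numerator weight 16, denominator 15.
16*8.3628615899 = 133.8057854384; 133.8057854384 − 8.3632549966 = 125.4425304418
R = 125.4425304418/15 = 8.3628353628
Gap between inputs: 3.934e-04; correction applied: −0.0000262271.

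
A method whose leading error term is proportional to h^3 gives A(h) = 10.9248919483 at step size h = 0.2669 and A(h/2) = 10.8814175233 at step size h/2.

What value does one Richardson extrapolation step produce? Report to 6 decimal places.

The method has order 3: 2^3 = 8.
Difference of the inputs: 10.8814175233 − 10.9248919483 = -0.0434744250
Divide by 2^3 − 1 = 7: (-0.0434744250)/7 = -0.0062106321
R = A(h/2) + (A(h/2) − A(h))/7 = 10.8814175233 − 0.0062106321 = 10.8752068912

10.875207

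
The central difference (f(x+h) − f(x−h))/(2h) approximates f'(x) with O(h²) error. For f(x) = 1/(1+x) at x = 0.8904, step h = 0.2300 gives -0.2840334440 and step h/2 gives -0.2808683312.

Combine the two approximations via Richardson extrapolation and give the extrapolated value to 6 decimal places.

r = 2: numerator weight 4, denominator 3.
Weighted: (-1.1234733248) − (-0.2840334440) = -0.8394398808
Divide by 2^2 − 1 = 3.
(4 × (-0.2808683312) − (-0.2840334440))/(4 − 1) = -0.2798132936

-0.279813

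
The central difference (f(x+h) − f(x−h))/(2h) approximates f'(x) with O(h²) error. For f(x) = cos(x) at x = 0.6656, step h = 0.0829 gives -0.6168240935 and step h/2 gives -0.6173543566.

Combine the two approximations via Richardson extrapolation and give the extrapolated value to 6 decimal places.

-0.617531

Order 2 gives 2^r = 4 and 2^r − 1 = 3.
4×(-0.6173543566) = -2.4694174264; subtract (-0.6168240935) → -1.8525933329
Extrapolated: (-1.8525933329) / 3 = -0.6175311110
Correction |R − A(h/2)| = 1.768e-04; gap |A(h/2) − A(h)| = 5.303e-04.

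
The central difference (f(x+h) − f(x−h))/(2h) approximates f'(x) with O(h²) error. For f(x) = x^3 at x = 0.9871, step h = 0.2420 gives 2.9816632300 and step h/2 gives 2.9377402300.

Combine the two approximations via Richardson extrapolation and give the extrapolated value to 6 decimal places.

2.923099

Leading term ∝ h^2; use weight 4 = 2^2.
4×2.9377402300 = 11.7509609200; subtract 2.9816632300 → 8.7692976900
Extrapolated: 8.7692976900 / 3 = 2.9230992300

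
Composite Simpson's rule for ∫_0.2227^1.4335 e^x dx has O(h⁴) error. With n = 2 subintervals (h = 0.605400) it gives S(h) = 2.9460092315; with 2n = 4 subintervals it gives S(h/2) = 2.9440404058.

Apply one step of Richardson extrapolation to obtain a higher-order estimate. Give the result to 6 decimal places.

2.943909

r = 4, so 2^r = 16.
16×2.9440404058 = 47.1046464928; subtract 2.9460092315 → 44.1586372613
44.1586372613 ÷ 15 = 2.9439091508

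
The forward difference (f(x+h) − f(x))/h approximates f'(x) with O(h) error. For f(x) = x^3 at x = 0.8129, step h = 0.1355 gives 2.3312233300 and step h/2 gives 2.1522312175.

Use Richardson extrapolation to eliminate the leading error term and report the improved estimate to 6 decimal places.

1.973239

The method has order 1: 2^1 = 2.
2*2.1522312175 − 2.3312233300 = 1.9732391050
Divide by 2^1 − 1 = 1.
1.9732391050 ÷ 1 = 1.9732391050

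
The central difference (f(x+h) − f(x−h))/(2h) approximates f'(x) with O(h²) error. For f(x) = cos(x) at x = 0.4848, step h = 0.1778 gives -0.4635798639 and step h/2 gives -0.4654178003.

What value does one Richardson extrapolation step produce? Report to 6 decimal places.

With r = 2 the leading error scales as h^2, so the weight is 2^2 = 4.
Weighted: (-1.8616712012) − (-0.4635798639) = -1.3980913373
Divide by 2^2 − 1 = 3.
(4 × (-0.4654178003) − (-0.4635798639))/(4 − 1) = -0.4660304458
Gap between inputs: 1.838e-03; correction applied: −0.0006126455.

-0.466030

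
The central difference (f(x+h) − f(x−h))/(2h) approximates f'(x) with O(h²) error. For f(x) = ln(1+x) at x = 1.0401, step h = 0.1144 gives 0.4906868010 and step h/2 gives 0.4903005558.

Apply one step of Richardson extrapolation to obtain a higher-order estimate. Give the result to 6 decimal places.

0.490172

With r = 2 the leading error scales as h^2, so the weight is 2^2 = 4.
Top: 4(0.4903005558) − (0.4906868010) = 1.4705154222
Denominator 4 − 1 = 3.
R = 1.4705154222/3 = 0.4901718074
Correction |R − A(h/2)| = 1.287e-04; gap |A(h/2) − A(h)| = 3.862e-04.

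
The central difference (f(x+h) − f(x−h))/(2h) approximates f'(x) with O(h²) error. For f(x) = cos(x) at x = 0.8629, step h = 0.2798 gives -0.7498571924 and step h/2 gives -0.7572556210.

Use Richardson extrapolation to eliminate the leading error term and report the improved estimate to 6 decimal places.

Leading term ∝ h^2; use weight 4 = 2^2.
2^2 × A(h/2) = -3.0290224840; minus A(h) gives -2.2791652916.
Extrapolated: (-2.2791652916) / 3 = -0.7597217639

-0.759722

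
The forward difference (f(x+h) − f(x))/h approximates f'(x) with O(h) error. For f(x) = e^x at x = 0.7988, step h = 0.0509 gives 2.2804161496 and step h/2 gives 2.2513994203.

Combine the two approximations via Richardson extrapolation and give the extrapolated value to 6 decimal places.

Order 1 gives 2^r = 2 and 2^r − 1 = 1.
Numerator 2·A(h/2) − A(h) = 2·2.2513994203 − 2.2804161496 = 2.2223826910
(2·2.2513994203 − 2.2804161496)/(2 − 1) = 2.2223826910

2.222383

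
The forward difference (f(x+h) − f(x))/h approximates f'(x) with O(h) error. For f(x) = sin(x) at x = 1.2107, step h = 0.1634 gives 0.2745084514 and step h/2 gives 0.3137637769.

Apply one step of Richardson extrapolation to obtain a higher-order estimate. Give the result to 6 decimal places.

0.353019

r = 1, so 2^r = 2.
2*0.3137637769 = 0.6275275538; subtract 0.2745084514 → 0.3530191024
Divide by 2^1 − 1 = 1.
Result: 0.3530191024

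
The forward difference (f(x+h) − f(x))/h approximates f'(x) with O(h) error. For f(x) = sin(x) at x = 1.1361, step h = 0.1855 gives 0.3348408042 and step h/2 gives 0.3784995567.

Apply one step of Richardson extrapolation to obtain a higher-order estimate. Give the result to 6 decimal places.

Leading term ∝ h^1; use weight 2 = 2^1.
Weighted: 0.7569991134 − 0.3348408042 = 0.4221583092
R = 0.4221583092/1 = 0.4221583092
Shift from A(h/2): +0.0436587525.

0.422158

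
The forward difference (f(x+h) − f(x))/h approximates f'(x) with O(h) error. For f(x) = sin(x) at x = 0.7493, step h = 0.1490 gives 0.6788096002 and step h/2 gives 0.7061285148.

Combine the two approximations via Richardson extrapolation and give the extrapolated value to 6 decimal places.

Order 1 gives 2^r = 2 and 2^r − 1 = 1.
2 × 0.7061285148 = 1.4122570296; 1.4122570296 − 0.6788096002 = 0.7334474294
Denominator 2 − 1 = 1.
R = 0.7334474294/1 = 0.7334474294

0.733447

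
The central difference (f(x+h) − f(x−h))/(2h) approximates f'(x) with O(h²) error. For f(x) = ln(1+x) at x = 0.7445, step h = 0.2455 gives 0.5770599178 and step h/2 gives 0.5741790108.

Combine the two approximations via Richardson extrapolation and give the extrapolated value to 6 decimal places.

0.573219

Leading term ∝ h^2; use weight 4 = 2^2.
Numerator 4·A(h/2) − A(h) = 4·0.5741790108 − 0.5770599178 = 1.7196561254
Extrapolated: 1.7196561254 / 3 = 0.5732187085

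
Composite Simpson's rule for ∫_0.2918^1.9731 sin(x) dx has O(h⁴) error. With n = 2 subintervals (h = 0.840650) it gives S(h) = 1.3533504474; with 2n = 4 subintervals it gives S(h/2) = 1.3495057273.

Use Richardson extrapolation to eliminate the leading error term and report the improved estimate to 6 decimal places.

Order 4 gives 2^r = 16 and 2^r − 1 = 15.
Numerator 16×A(h/2) − A(h) = 16×1.3495057273 − 1.3533504474 = 20.2387411894
R = 20.2387411894/15 = 1.3492494126

1.349249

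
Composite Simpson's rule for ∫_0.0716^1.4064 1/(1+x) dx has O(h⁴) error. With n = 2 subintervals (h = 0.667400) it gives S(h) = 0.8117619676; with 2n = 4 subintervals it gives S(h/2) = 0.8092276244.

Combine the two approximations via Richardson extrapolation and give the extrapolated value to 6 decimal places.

Error is O(h^4); halving h shrinks it by 2^4 = 16.
Numerator 16 × A(h/2) − A(h) = 16 × 0.8092276244 − 0.8117619676 = 12.1358800228
(16 × 0.8092276244 − 0.8117619676)/(16 − 1) = 0.8090586682
Correction |R − A(h/2)| = 1.690e-04; gap |A(h/2) − A(h)| = 2.534e-03.

0.809059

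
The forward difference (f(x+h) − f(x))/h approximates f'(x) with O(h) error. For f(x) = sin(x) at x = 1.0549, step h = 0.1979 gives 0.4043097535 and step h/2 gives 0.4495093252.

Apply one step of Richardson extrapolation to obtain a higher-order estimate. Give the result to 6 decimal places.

Leading term ∝ h^1; use weight 2 = 2^1.
2 × 0.4495093252 = 0.8990186504; 0.8990186504 − 0.4043097535 = 0.4947088969
R = 0.4947088969/1 = 0.4947088969
Gap between inputs: 4.520e-02; correction applied: +0.0451995717.

0.494709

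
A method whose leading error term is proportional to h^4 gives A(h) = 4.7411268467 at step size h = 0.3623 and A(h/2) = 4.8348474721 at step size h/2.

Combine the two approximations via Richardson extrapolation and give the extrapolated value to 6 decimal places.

r = 4: numerator weight 16, denominator 15.
16·4.8348474721 − 4.7411268467 = 72.6164327069
R = 72.6164327069/15 = 4.8410955138
Correction |R − A(h/2)| = 6.248e-03; gap |A(h/2) − A(h)| = 9.372e-02.

4.841096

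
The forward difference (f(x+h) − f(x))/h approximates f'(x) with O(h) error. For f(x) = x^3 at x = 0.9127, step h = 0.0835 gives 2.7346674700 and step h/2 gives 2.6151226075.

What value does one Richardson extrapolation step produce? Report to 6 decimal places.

Leading term ∝ h^1; use weight 2 = 2^1.
Top: 2(2.6151226075) − (2.7346674700) = 2.4955777450
R = 2.4955777450/1 = 2.4955777450
Correction |R − A(h/2)| = 1.195e-01; gap |A(h/2) − A(h)| = 1.195e-01.

2.495578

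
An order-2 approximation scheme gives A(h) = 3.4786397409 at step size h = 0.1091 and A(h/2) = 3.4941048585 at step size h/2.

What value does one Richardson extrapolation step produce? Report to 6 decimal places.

3.499260

With r = 2 the leading error scales as h^2, so the weight is 2^2 = 4.
2^2×A(h/2) = 13.9764194340; minus A(h) gives 10.4977796931.
(4×3.4941048585 − 3.4786397409)/(4 − 1) = 3.4992598977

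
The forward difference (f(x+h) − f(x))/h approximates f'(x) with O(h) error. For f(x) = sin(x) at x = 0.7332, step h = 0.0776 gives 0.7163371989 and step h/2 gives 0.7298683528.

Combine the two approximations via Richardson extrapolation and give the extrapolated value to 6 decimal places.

0.743400

Error is O(h^1); halving h shrinks it by 2^1 = 2.
Numerator 2 × A(h/2) − A(h) = 2 × 0.7298683528 − 0.7163371989 = 0.7433995067
Divide by 2^1 − 1 = 1.
(2 × 0.7298683528 − 0.7163371989)/(2 − 1) = 0.7433995067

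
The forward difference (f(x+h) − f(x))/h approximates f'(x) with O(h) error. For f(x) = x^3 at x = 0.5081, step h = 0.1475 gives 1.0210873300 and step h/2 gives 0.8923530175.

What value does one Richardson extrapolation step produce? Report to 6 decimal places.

0.763619

r = 1, so 2^r = 2.
Weighted: 1.7847060350 − 1.0210873300 = 0.7636187050
(2×0.8923530175 − 1.0210873300)/(2 − 1) = 0.7636187050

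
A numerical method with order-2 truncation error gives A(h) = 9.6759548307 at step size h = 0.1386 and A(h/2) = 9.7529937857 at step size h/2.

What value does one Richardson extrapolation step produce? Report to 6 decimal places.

Leading term ∝ h^2; use weight 4 = 2^2.
Top: 4(9.7529937857) − (9.6759548307) = 29.3360203121
29.3360203121 ÷ 3 = 9.7786734374
Correction |R − A(h/2)| = 2.568e-02; gap |A(h/2) − A(h)| = 7.704e-02.

9.778673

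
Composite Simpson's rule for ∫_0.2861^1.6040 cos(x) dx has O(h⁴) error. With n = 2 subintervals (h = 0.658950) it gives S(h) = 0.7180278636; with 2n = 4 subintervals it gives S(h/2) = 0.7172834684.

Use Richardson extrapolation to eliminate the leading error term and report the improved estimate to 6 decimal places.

0.717234

Order 4 gives 2^r = 16 and 2^r − 1 = 15.
Weighted: 11.4765354944 − 0.7180278636 = 10.7585076308
Extrapolated: 10.7585076308 / 15 = 0.7172338421
Correction |R − A(h/2)| = 4.963e-05; gap |A(h/2) − A(h)| = 7.444e-04.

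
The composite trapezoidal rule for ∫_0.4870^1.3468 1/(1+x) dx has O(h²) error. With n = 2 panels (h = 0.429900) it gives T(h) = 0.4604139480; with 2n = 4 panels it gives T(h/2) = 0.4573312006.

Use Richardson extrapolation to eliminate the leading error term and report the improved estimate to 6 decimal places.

0.456304

Leading term ∝ h^2; use weight 4 = 2^2.
4 × 0.4573312006 = 1.8293248024; subtract 0.4604139480 → 1.3689108544
Denominator 4 − 1 = 3.
Result: 0.4563036181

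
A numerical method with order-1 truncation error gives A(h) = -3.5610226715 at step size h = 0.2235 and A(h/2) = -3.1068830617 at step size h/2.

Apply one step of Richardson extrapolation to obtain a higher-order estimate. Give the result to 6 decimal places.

-2.652743

Leading term ∝ h^1; use weight 2 = 2^1.
2·(-3.1068830617) = -6.2137661234; (-6.2137661234) − (-3.5610226715) = -2.6527434519
(2·(-3.1068830617) − (-3.5610226715))/(2 − 1) = -2.6527434519
Shift from A(h/2): +0.4541396098.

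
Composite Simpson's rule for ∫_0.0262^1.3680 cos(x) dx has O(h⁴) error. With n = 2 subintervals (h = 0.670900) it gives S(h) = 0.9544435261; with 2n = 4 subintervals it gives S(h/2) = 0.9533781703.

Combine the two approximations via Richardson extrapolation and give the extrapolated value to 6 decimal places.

Method order is 4; weight 2^4 = 16.
Difference of the inputs: 0.9533781703 − 0.9544435261 = -0.0010653558
Correction (A(h/2) − A(h))/(16 − 1) = (-0.0010653558)/15 = -0.0000710237
R = A(h/2) + (A(h/2) − A(h))/15 = 0.9533781703 − 0.0000710237 = 0.9533071466
Correction |R − A(h/2)| = 7.102e-05; gap |A(h/2) − A(h)| = 1.065e-03.

0.953307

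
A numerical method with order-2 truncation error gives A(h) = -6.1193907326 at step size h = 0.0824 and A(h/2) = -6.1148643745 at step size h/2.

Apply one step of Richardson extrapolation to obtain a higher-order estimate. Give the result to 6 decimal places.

The method has order 2: 2^2 = 4.
Top: 4(-6.1148643745) − (-6.1193907326) = -18.3400667654
(4×(-6.1148643745) − (-6.1193907326))/(4 − 1) = -6.1133555885
Correction |R − A(h/2)| = 1.509e-03; gap |A(h/2) − A(h)| = 4.526e-03.

-6.113356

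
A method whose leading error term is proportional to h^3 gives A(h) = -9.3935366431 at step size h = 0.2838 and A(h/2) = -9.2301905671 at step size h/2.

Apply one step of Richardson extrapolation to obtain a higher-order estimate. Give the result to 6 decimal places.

Leading term ∝ h^3; use weight 8 = 2^3.
Weighted: (-73.8415245368) − (-9.3935366431) = -64.4479878937
Divide by 2^3 − 1 = 7.
R = (-64.4479878937)/7 = -9.2068554134

-9.206855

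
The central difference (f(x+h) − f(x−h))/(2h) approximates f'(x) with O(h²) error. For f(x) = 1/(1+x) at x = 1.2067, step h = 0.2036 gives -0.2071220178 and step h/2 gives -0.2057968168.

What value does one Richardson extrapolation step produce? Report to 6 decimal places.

With r = 2 the leading error scales as h^2, so the weight is 2^2 = 4.
A(h/2) − A(h) = -0.2057968168 − (-0.2071220178) = 0.0013252010
Correction (A(h/2) − A(h))/(4 − 1) = 0.0013252010/3 = 0.0004417337
R = A(h/2) + (A(h/2) − A(h))/3 = -0.2057968168 + 0.0004417337 = -0.2053550831
Correction |R − A(h/2)| = 4.417e-04; gap |A(h/2) − A(h)| = 1.325e-03.

-0.205355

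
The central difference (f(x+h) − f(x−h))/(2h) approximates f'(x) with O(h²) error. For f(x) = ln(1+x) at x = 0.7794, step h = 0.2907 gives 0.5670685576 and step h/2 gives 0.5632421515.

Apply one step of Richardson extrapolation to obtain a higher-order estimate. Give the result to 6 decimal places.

0.561967

Error is O(h^2); halving h shrinks it by 2^2 = 4.
4×0.5632421515 − 0.5670685576 = 1.6859000484
Divide by 2^2 − 1 = 3.
Result: 0.5619666828
Correction |R − A(h/2)| = 1.275e-03; gap |A(h/2) − A(h)| = 3.826e-03.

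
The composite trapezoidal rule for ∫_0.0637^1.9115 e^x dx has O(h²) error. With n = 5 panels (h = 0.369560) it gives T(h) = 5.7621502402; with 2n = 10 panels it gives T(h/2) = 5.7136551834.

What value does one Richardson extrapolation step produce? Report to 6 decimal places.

5.697490

r = 2: numerator weight 4, denominator 3.
4*5.7136551834 = 22.8546207336; 22.8546207336 − 5.7621502402 = 17.0924704934
Denominator 4 − 1 = 3.
Extrapolated: 17.0924704934 / 3 = 5.6974901645
Shift from A(h/2): −0.0161650189.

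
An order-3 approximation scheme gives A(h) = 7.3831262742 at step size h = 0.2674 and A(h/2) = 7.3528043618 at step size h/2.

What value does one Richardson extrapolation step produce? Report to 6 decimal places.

Order 3 gives 2^r = 8 and 2^r − 1 = 7.
Weighted: 58.8224348944 − 7.3831262742 = 51.4393086202
51.4393086202 ÷ 7 = 7.3484726600

7.348473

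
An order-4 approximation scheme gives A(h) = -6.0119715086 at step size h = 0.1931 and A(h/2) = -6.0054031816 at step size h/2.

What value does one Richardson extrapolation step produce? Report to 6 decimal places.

-6.004965

Error is O(h^4); halving h shrinks it by 2^4 = 16.
16×(-6.0054031816) − (-6.0119715086) = -90.0744793970
Divide by 2^4 − 1 = 15.
R = (-90.0744793970)/15 = -6.0049652931
Correction |R − A(h/2)| = 4.379e-04; gap |A(h/2) − A(h)| = 6.568e-03.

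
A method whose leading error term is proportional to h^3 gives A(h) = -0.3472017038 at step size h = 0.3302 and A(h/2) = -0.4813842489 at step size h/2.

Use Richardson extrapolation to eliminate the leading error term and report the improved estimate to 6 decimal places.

r = 3, so 2^r = 8.
Top: 8(-0.4813842489) − (-0.3472017038) = -3.5038722874
Denominator 8 − 1 = 7.
R = (-3.5038722874)/7 = -0.5005531839

-0.500553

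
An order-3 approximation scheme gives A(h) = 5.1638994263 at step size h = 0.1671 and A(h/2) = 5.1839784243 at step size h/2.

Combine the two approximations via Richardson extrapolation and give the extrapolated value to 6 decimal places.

5.186847

Leading term ∝ h^3; use weight 8 = 2^3.
Numerator 8*A(h/2) − A(h) = 8*5.1839784243 − 5.1638994263 = 36.3079279681
Denominator 8 − 1 = 7.
Extrapolated: 36.3079279681 / 7 = 5.1868468526
Correction |R − A(h/2)| = 2.868e-03; gap |A(h/2) − A(h)| = 2.008e-02.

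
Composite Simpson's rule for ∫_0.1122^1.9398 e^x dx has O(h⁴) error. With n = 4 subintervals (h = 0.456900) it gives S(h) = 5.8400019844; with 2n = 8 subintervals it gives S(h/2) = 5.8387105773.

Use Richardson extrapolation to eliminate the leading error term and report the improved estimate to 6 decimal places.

5.838624

Leading term ∝ h^4; use weight 16 = 2^4.
16×5.8387105773 = 93.4193692368; 93.4193692368 − 5.8400019844 = 87.5793672524
87.5793672524 ÷ 15 = 5.8386244835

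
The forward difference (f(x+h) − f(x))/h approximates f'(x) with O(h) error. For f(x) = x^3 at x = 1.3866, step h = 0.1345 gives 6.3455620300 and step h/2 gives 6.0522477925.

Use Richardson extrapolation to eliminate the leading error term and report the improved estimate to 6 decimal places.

r = 1, so 2^r = 2.
2*6.0522477925 = 12.1044955850; 12.1044955850 − 6.3455620300 = 5.7589335550
Denominator 2 − 1 = 1.
Result: 5.7589335550

5.758934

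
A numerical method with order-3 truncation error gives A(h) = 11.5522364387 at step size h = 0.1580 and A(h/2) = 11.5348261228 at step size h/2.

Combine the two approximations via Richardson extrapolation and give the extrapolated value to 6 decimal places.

r = 3, so 2^r = 8.
Weighted: 92.2786089824 − 11.5522364387 = 80.7263725437
(8 × 11.5348261228 − 11.5522364387)/(8 − 1) = 11.5323389348
Gap between inputs: 1.741e-02; correction applied: −0.0024871880.

11.532339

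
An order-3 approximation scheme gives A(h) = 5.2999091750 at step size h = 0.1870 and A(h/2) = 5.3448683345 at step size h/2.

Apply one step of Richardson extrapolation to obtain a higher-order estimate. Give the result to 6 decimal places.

Method order is 3; weight 2^3 = 8.
A(h/2) − A(h) = 5.3448683345 − 5.2999091750 = 0.0449591595
Divide by 2^3 − 1 = 7: 0.0449591595/7 = 0.0064227371
R = 5.3448683345 + 0.0064227371 = 5.3512910716

5.351291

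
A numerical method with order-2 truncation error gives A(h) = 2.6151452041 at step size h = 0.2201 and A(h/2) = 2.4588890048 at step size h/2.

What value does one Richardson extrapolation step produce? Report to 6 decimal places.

Error is O(h^2); halving h shrinks it by 2^2 = 4.
4*2.4588890048 = 9.8355560192; 9.8355560192 − 2.6151452041 = 7.2204108151
R = 7.2204108151/3 = 2.4068036050

2.406804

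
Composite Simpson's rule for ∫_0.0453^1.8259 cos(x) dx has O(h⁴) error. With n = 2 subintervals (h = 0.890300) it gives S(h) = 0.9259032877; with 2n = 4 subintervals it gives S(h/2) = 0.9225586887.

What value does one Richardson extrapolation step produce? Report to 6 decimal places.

0.922336

With r = 4 the leading error scales as h^4, so the weight is 2^4 = 16.
Top: 16(0.9225586887) − (0.9259032877) = 13.8350357315
R = 13.8350357315/15 = 0.9223357154
Gap between inputs: 3.345e-03; correction applied: −0.0002229733.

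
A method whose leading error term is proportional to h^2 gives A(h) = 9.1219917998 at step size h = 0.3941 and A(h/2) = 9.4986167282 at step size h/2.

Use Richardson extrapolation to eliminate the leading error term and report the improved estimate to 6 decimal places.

Method order is 2; weight 2^2 = 4.
Top: 4(9.4986167282) − (9.1219917998) = 28.8724751130
28.8724751130 ÷ 3 = 9.6241583710

9.624158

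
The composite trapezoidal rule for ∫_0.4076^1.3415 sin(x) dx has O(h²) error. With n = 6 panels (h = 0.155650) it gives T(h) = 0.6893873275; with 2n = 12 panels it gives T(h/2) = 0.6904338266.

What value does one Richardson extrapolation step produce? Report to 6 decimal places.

Order 2 gives 2^r = 4 and 2^r − 1 = 3.
Top: 4(0.6904338266) − (0.6893873275) = 2.0723479789
Denominator 4 − 1 = 3.
So the Richardson estimate is 0.6907826596.
Shift from A(h/2): +0.0003488330.

0.690783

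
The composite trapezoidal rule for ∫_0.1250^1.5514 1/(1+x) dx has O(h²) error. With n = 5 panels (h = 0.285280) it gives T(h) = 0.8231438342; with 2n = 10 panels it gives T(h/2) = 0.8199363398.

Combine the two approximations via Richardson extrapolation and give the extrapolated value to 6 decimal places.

Error is O(h^2); halving h shrinks it by 2^2 = 4.
2^2×A(h/2) = 3.2797453592; minus A(h) gives 2.4566015250.
Denominator 4 − 1 = 3.
2.4566015250 ÷ 3 = 0.8188671750

0.818867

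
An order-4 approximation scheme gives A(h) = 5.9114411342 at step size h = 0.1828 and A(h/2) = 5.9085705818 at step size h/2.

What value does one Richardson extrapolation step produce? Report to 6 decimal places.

5.908379

Error is O(h^4); halving h shrinks it by 2^4 = 16.
Weighted: 94.5371293088 − 5.9114411342 = 88.6256881746
Extrapolated: 88.6256881746 / 15 = 5.9083792116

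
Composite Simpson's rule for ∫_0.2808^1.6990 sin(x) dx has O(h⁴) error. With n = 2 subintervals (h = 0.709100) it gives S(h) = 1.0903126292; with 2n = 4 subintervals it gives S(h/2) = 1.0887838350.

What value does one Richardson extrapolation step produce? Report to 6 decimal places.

1.088682

Error is O(h^4); halving h shrinks it by 2^4 = 16.
16·1.0887838350 = 17.4205413600; 17.4205413600 − 1.0903126292 = 16.3302287308
Denominator 16 − 1 = 15.
(16·1.0887838350 − 1.0903126292)/(16 − 1) = 1.0886819154
Gap between inputs: 1.529e-03; correction applied: −0.0001019196.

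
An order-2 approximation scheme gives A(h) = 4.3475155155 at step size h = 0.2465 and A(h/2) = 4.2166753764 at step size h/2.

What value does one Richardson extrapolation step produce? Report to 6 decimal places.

Leading term ∝ h^2; use weight 4 = 2^2.
Top: 4(4.2166753764) − (4.3475155155) = 12.5191859901
R = 12.5191859901/3 = 4.1730619967

4.173062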